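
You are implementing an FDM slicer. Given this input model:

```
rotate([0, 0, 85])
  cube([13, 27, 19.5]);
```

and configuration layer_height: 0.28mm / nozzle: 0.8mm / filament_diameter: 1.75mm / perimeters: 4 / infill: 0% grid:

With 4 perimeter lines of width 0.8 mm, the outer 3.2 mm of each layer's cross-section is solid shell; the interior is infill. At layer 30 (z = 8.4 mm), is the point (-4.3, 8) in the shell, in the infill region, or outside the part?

At z = 8.4 mm: the cube (footprint 13×27) is included at this height; (rotated 85° about Z; rotation is an isometry so areas/perimeters/island counts are preserved). Overall, the cross-section is a single solid region. Undo the 85° rotation: the query point maps to (7.595, 4.981) in the un-rotated model frame. The nearest boundary edge runs (0.00, 0.00)→(13.00, 0.00); distance from the point to it = 4.98 mm. The point is inside the cross-section and 4.98 mm from the nearest boundary — more than the 3.2 mm shell width (4 × 0.8), so it's in the infill interior.

infill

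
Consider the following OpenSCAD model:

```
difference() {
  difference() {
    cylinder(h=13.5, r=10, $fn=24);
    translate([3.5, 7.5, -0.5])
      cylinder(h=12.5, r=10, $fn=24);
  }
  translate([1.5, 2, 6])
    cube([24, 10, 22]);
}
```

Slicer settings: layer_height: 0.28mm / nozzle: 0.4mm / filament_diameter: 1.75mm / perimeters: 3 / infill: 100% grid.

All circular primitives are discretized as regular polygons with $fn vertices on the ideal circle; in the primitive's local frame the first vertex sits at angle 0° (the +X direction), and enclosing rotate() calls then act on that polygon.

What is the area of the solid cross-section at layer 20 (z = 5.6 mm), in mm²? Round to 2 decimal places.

159.72 mm²

At z = 5.6 mm: the r=10 cylinder gives a regular 24-gon of circumradius 10 (constant along its height) (area = (24/2)·10.000²·sin(360°/24) = 310.58 mm²); the r=10 cylinder at (3.5, 7.5) gives a regular 24-gon of circumradius 10 (constant along its height) (area = (24/2)·10.000²·sin(360°/24) = 310.58 mm²); Taking the first minus the rest: starting from the r=10 cylinder (310.58 mm²), the r=10 cylinder at (3.5, 7.5) partially overlaps it — only the 150.86 mm² overlap (of its 310.58 mm²) is removed, clipping the outline — area = 159.72 mm²; the cube at (1.5, 2) is not intersected at this z (z outside [6, 28]); Subtracting the remaining from the first: none of the subtracted shapes is present at this height, so that combined region is unchanged — area = 159.72 mm². Overall, the cross-section is a single solid region. Net area = 159.72 mm².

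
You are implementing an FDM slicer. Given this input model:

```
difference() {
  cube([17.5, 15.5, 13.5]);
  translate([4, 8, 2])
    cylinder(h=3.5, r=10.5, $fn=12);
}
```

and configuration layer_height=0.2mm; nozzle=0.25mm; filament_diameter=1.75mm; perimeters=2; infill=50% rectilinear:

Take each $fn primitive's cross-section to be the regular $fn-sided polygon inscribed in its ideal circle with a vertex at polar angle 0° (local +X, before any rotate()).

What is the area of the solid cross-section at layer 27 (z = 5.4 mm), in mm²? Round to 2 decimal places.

67.23 mm²

At z = 5.4 mm: the 17.5×15.5 cube contributes its full rectangle (area 271.25 mm²); the cylinder at (4, 8): section is a regular 12-gon, circumradius r=10.5 (area = (12/2)·10.500²·sin(360°/12) = 330.75 mm²); Taking the first minus the rest: starting from the 17.5×15.5 cube (271.25 mm²), the r=10.5 cylinder at (4, 8) partially overlaps it — only the 204.02 mm² overlap (of its 330.75 mm²) is removed, clipping the outline — area = 67.23 mm². Overall, the cross-section is a single solid region. Net area = 67.23 mm².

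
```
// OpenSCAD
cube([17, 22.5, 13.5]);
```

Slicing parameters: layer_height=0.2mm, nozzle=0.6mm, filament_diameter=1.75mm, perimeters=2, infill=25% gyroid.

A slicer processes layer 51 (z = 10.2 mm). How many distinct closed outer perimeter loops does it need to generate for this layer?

1

At z = 10.2 mm: the cube (footprint 17×22.5) is included at this height. The result has 1 disconnected region.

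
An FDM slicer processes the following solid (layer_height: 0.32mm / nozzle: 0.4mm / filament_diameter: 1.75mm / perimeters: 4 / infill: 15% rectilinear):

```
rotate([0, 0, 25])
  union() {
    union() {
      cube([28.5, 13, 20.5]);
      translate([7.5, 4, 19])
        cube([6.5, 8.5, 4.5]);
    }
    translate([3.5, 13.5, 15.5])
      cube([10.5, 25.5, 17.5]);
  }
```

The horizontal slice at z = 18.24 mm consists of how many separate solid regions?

At z = 18.24 mm: the cube is present — its section is the full 28.5×13 rectangle; the cube at (7.5, 4) is not intersected at this z (z outside [19, 23.5]); Merging all regions: only the 28.5×13 cube is present, so the union is just that shape — 1 connected region; the 10.5×25.5 cube at (3.5, 13.5) contributes its full rectangle; Taking the union: the 2 present regions are separate (no shared area or edge), so areas and boundary lengths simply add and each stays a separate island — 2 connected regions; (whole slice rotated 25° about Z — lengths, areas and connectivity unchanged). The result has 2 disconnected regions.

2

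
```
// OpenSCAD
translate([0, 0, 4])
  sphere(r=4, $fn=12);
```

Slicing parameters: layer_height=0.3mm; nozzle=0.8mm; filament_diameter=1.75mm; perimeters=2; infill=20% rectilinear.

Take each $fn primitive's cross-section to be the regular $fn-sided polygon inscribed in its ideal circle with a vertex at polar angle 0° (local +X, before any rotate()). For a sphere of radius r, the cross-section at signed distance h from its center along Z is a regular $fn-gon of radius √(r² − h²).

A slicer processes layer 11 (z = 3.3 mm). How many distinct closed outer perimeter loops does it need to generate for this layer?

At z = 3.3 mm: the sphere: section is a regular 12-gon, circumradius = √(r²−h²) = √(4²−0.7²) = 3.938. The result has 1 disconnected region.

1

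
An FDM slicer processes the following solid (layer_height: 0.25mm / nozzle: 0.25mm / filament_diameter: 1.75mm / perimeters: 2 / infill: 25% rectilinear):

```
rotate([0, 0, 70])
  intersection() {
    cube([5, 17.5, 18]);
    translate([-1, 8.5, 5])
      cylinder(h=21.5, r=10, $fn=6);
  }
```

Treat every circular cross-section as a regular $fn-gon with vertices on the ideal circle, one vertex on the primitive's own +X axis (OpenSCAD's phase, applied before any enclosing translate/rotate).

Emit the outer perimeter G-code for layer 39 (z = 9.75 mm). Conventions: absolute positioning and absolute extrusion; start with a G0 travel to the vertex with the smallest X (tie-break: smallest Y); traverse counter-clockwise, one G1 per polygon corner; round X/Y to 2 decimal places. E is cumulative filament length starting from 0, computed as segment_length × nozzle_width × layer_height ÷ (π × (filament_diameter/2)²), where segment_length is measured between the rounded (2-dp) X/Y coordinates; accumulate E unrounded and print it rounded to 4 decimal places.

G0 X-16.13 Y5.87 Z9.75
G1 X0.00 Y0.00 E0.4460
G1 X1.40 Y3.85 E0.5525
G1 X0.23 Y5.24 E0.5997
G1 X-12.79 Y9.98 E0.9597
G1 X-14.76 Y9.63 E1.0117
G1 X-16.13 Y5.87 E1.1157

At z = 9.75 mm: the cube is present — its section is the full 5×17.5 rectangle; the r=10 cylinder at (-1, 8.5) gives a regular 6-gon of circumradius 10 (constant along its height); Keeping only the common overlap: the r=10 cylinder at (-1, 8.5) partially overlaps the 5×17.5 cube; clipping to the common part keeps 84.22 mm² — 1 connected region; (rotated 70° about Z; rotation is an isometry so areas/perimeters/island counts are preserved). The outline is a single polygon with 6 vertices. Extrusion per mm of travel: 0.25 × 0.25 / (π × 0.875²) = 0.025984. Accumulating E over each segment gives final E = 1.1157.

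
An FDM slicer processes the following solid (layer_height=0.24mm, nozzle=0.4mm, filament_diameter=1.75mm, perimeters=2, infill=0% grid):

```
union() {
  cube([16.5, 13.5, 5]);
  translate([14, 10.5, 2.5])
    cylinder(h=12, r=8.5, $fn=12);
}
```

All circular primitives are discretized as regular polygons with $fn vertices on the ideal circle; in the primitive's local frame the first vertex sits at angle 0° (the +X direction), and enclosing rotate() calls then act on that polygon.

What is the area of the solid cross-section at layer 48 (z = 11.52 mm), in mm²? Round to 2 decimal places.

216.75 mm²

At z = 11.52 mm: the cube is not intersected at this z (z outside [0, 5]); the cylinder at (14, 10.5): section is a regular 12-gon, circumradius r=8.5 (area = (12/2)·8.500²·sin(360°/12) = 216.75 mm²); Merging all regions: only the r=8.5 cylinder at (14, 10.5) is present, so the union is just that shape — area = 216.75 mm². Overall, the cross-section is a single solid region. Net area = 216.75 mm².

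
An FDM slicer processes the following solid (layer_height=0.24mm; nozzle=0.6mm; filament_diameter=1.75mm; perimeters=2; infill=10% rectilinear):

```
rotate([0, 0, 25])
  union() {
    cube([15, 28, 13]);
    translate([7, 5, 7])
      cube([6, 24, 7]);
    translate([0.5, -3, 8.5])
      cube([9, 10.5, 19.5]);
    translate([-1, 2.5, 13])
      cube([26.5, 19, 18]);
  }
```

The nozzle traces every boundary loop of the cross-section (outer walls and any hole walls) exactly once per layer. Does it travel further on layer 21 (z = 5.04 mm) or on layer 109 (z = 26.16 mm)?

layer 109 (z = 26.16 mm)

Layer 21 (z = 5.04): the 15×28 cube contributes its full rectangle (perimeter 86.00 mm); the cube at (7, 5) is absent (z outside [7, 14]); the cube at (0.5, -3) is not intersected at this z (z outside [8.5, 28]); the cube at (-1, 2.5) is not intersected at this z (z outside [13, 31]); Taking the union: only the 15×28 cube is present, so the union is just that shape — boundary = 86.00 mm; (whole slice rotated 25° about Z — lengths, areas and connectivity unchanged). So its perimeter = 86.00 mm. Layer 109 (z = 26.16): the cube does not reach this height (z outside [0, 13]); the cube at (7, 5) is not intersected at this z (z outside [7, 14]); the cube at (0.5, -3) is present — its section is the full 9×10.5 rectangle (perimeter 39.00 mm); the cube at (-1, 2.5) (footprint 26.5×19) is included at this height (perimeter 91.00 mm); Taking the union: the regions partially overlap (shared area 45.00 mm²), so the edge portions inside another operand are dropped and the merged outline is re-measured after clipping — boundary = 102.00 mm; (rotated 25° about Z; rotation is an isometry so areas/perimeters/island counts are preserved). So its perimeter = 102.00 mm. Layer 109 is larger (102.00 vs 86.00 mm).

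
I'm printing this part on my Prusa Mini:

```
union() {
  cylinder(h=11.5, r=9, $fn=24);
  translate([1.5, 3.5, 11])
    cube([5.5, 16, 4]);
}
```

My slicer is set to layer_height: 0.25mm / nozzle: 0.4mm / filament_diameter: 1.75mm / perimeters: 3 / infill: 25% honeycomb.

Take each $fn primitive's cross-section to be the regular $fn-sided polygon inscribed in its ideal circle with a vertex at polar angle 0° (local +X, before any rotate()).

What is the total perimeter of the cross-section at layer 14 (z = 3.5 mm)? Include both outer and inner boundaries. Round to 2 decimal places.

56.39 mm

At z = 3.5 mm: the r=9 cylinder gives a regular 24-gon of circumradius 9 (constant along its height) (perimeter = 2·24·9.000·sin(180°/24) = 56.39 mm); the cube at (1.5, 3.5) is absent (z outside [11, 15]); Taking the union: only the r=9 cylinder is present, so the union is just that shape — boundary = 56.39 mm. Overall, the cross-section is a single solid region. Total boundary length (outer) = 56.39 mm.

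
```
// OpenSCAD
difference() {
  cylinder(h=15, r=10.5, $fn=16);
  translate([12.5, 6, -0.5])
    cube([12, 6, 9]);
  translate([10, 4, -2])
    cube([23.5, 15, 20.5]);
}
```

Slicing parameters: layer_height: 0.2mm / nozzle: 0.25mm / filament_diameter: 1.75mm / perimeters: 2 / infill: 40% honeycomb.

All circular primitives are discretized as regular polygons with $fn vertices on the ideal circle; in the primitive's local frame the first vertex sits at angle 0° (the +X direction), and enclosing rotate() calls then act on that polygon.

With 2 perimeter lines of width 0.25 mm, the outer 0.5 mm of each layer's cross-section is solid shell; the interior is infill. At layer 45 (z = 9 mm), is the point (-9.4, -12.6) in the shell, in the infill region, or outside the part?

At z = 9 mm: the r=10.5 cylinder gives a regular 16-gon of circumradius 10.5 (constant along its height); the cube at (12.5, 6) is not intersected at this z (z outside [-0.5, 8.5]); the cube at (10, 4) is present — its section is the full 23.5×15 rectangle; Subtracting the remaining from the first: starting from the r=10.5 cylinder, the 23.5×15 cube at (10, 4) misses the remaining region (no effect) — 1 connected region. Overall, the cross-section is a single solid region. The nearest boundary edge runs (-4.02, -9.70)→(-7.42, -7.42); distance from the point to it = 5.40 mm. The point is not inside any of the regions above, so it lies outside the cross-section (5.40 mm from the nearest boundary).

outside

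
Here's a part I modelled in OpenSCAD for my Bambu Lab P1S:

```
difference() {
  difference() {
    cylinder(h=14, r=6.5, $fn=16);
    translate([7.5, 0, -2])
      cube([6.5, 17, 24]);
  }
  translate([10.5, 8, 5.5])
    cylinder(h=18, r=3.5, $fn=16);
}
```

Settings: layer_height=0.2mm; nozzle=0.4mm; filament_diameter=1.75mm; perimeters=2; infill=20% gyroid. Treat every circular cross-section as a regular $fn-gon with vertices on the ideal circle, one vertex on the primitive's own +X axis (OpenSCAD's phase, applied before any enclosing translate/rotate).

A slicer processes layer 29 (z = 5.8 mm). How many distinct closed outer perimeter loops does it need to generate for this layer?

1

At z = 5.8 mm: the cylinder: section is a regular 16-gon, circumradius r=6.5; the 6.5×17 cube at (7.5, 0) contributes its full rectangle; Taking the first minus the rest: starting from the r=6.5 cylinder, the 6.5×17 cube at (7.5, 0) misses the remaining region (no effect) — 1 connected region; the r=3.5 cylinder at (10.5, 8) contributes a regular 16-gon of circumradius 3.5; Subtracting the remaining from the first: starting from that combined region, the r=3.5 cylinder at (10.5, 8) misses the remaining region (no effect) — 1 connected region. The result has 1 disconnected region.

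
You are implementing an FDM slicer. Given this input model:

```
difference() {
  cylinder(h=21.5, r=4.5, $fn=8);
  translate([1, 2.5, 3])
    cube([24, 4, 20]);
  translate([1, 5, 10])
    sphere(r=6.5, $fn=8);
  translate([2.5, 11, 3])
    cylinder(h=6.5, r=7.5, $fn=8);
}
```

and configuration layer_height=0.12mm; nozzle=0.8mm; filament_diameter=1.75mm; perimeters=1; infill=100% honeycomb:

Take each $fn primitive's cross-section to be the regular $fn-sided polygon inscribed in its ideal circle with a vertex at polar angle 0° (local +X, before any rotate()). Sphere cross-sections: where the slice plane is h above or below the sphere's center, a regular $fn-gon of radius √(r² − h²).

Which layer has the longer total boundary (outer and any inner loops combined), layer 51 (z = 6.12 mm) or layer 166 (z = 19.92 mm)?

layer 166 (z = 19.92 mm)

Layer 51 (z = 6.12): the cylinder: section is a regular 8-gon, circumradius r=4.5 (perimeter = 2·8·4.500·sin(180°/8) = 27.55 mm); the cube at (1, 2.5) is present — its section is the full 24×4 rectangle (perimeter 56.00 mm); the sphere at (1, 5): section is a regular 8-gon, circumradius = √(r²−h²) = √(6.5²−3.88²) = 5.215 (perimeter = 2·8·5.215·sin(180°/8) = 31.93 mm); the r=7.5 cylinder at (2.5, 11) gives a regular 8-gon of circumradius 7.5 (constant along its height) (perimeter = 2·8·7.500·sin(180°/8) = 45.92 mm); Subtracting the remaining from the first: starting from the r=4.5 cylinder, the 24×4 cube at (1, 2.5) partially overlaps it — only the 2.57 mm² overlap (of its 96.00 mm²) is removed, clipping the outline; the r=6.5 sphere at (1, 5) partially overlaps it — only the 19.53 mm² overlap (of its 76.92 mm²) is removed, clipping the outline; the r=7.5 cylinder at (2.5, 11) misses the remaining region (no effect) — boundary = 26.96 mm. So its perimeter = 26.96 mm. Layer 166 (z = 19.92): the r=4.5 cylinder gives a regular 8-gon of circumradius 4.5 (constant along its height) (perimeter = 2·8·4.500·sin(180°/8) = 27.55 mm); the cube at (1, 2.5) (footprint 24×4) is included at this height (perimeter 56.00 mm); the sphere at (1, 5) does not reach this height (|z−center|=9.920 > r=6.5); the cylinder at (2.5, 11) is not intersected at this z (z outside [3, 9.5]); Subtracting the remaining from the first: starting from the r=4.5 cylinder, the 24×4 cube at (1, 2.5) partially overlaps it — only the 2.57 mm² overlap (of its 96.00 mm²) is removed, clipping the outline — boundary = 28.50 mm. So its perimeter = 28.50 mm. Layer 166 is larger (28.50 vs 26.96 mm).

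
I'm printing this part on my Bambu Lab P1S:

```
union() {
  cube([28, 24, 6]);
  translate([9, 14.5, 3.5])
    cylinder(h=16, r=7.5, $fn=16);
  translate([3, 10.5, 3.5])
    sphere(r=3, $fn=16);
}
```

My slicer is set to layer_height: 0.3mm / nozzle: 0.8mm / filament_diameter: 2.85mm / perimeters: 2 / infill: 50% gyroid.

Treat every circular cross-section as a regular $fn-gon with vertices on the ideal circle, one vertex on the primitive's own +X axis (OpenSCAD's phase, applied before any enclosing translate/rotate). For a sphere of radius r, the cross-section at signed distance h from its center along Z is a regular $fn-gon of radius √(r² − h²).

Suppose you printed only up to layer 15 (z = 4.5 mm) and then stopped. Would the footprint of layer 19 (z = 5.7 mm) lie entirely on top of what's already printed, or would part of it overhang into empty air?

entirely on top

Compare the two slices. At z = 4.5: the cube is present — its section is the full 28×24 rectangle (area 672.00 mm²); the r=7.5 cylinder at (9, 14.5) contributes a regular 16-gon of circumradius 7.5 (area = (16/2)·7.500²·sin(360°/16) = 172.21 mm²); the sphere at (3, 10.5): section is a regular 16-gon, circumradius = √(r²−h²) = √(3²−1²) = 2.828 (area = (16/2)·2.828²·sin(360°/16) = 24.49 mm²); Merging all regions: the regions partially overlap — summed areas 868.70 mm² minus the doubly-counted overlap 196.70 mm² gives 672.00 mm² — area = 672.00 mm². At z = 5.7: the cube is present — its section is the full 28×24 rectangle (area 672.00 mm²); the r=7.5 cylinder at (9, 14.5) gives a regular 16-gon of circumradius 7.5 (constant along its height) (area = (16/2)·7.500²·sin(360°/16) = 172.21 mm²); the r=3 sphere at (3, 10.5) slices to a regular 16-gon of circumradius 2.040 (√(r²−h²) with h=2.2 from center) (area = (16/2)·2.040²·sin(360°/16) = 12.74 mm²); Merging all regions: the regions partially overlap — summed areas 856.94 mm² minus the doubly-counted overlap 184.94 mm² gives 672.00 mm² — area = 672.00 mm². Checking containment: the cross-section at z = 5.7 is a subset of the cross-section at z = 4.5.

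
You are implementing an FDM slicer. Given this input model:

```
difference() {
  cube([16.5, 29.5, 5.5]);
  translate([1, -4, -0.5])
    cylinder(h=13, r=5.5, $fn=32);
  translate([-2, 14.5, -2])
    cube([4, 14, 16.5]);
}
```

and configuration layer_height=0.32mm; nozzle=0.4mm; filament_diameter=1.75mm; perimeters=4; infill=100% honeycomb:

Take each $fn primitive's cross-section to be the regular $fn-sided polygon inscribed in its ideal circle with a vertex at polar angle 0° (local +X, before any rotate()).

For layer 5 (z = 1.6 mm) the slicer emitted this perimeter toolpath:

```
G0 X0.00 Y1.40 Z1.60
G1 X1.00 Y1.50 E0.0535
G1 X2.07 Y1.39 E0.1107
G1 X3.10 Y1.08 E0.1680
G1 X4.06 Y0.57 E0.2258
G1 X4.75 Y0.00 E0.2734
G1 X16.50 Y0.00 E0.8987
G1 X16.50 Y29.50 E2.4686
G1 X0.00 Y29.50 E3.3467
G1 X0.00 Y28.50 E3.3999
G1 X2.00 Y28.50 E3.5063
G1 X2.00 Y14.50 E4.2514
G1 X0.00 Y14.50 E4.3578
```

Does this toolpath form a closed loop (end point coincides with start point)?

no

Start point (G0): (0.00, 1.40). End point (last G1): the path does not return to the start — open.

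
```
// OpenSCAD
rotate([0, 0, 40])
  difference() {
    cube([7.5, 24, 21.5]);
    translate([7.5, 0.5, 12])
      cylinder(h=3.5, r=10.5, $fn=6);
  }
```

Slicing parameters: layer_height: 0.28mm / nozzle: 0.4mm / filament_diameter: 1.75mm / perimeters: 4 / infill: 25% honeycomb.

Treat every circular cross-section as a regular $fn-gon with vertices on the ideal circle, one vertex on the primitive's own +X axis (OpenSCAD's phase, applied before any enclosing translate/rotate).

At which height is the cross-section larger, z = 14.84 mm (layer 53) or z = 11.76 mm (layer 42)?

Layer 53 (z = 14.84): the 7.5×24 cube contributes its full rectangle (area 180.00 mm²); the r=10.5 cylinder at (7.5, 0.5) gives a regular 6-gon of circumradius 10.5 (constant along its height) (area = (6/2)·10.500²·sin(360°/6) = 286.44 mm²); After the difference (first − rest): starting from the 7.5×24 cube (180.00 mm²), the r=10.5 cylinder at (7.5, 0.5) partially overlaps it — only the 67.57 mm² overlap (of its 286.44 mm²) is removed, clipping the outline — area = 112.43 mm²; (whole slice rotated 40° about Z — lengths, areas and connectivity unchanged). So its area = 112.43 mm². Layer 42 (z = 11.76): the cube (footprint 7.5×24) is included at this height (area 180.00 mm²); the cylinder at (7.5, 0.5) is not intersected at this z (z outside [12, 15.5]); Taking the first minus the rest: none of the subtracted shapes is present at this height, so the 7.5×24 cube is unchanged — area = 180.00 mm²; (rotated 40° about Z; rotation is an isometry so areas/perimeters/island counts are preserved). So its area = 180.00 mm². Layer 42 is larger (180.00 vs 112.43 mm²).

layer 42 (z = 11.76 mm)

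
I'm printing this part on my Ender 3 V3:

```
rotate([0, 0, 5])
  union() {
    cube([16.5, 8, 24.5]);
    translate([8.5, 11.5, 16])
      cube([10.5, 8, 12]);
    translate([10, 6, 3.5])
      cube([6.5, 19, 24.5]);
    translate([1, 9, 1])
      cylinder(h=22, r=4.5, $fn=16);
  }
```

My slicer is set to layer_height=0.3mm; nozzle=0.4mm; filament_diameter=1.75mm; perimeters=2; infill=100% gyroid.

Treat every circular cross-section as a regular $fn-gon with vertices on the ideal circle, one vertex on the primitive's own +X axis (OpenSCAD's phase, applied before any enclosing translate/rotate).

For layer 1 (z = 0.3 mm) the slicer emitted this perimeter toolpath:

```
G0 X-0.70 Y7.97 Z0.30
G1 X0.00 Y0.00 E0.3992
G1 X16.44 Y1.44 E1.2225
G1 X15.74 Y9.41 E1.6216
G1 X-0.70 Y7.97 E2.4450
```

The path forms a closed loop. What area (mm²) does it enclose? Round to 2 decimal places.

132.03 mm²

Apply the shoelace formula to the sequence of (X, Y) vertices; enclosed area = 132.03 mm².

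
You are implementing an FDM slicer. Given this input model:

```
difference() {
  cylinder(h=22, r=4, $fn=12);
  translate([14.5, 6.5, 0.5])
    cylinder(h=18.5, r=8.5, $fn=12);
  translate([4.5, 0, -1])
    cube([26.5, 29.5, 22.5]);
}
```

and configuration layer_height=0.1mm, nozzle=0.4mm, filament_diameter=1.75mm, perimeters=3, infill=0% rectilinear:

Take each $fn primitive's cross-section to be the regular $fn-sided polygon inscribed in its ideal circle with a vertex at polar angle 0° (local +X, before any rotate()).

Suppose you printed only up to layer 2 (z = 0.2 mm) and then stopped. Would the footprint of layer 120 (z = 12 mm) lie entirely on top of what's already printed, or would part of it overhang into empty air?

entirely on top

Compare the two slices. At z = 0.2: the r=4 cylinder gives a regular 12-gon of circumradius 4 (constant along its height) (area = (12/2)·4.000²·sin(360°/12) = 48.00 mm²); the cylinder at (14.5, 6.5) is absent (z outside [0.5, 19]); the 26.5×29.5 cube at (4.5, 0) contributes its full rectangle (area 781.75 mm²); Subtracting the remaining from the first: starting from the r=4 cylinder (48.00 mm²), the 26.5×29.5 cube at (4.5, 0) misses the remaining region (no effect) — area = 48.00 mm². At z = 12: the cylinder: section is a regular 12-gon, circumradius r=4 (area = (12/2)·4.000²·sin(360°/12) = 48.00 mm²); the r=8.5 cylinder at (14.5, 6.5) contributes a regular 12-gon of circumradius 8.5 (area = (12/2)·8.500²·sin(360°/12) = 216.75 mm²); the cube at (4.5, 0) is present — its section is the full 26.5×29.5 rectangle (area 781.75 mm²); Subtracting the remaining from the first: starting from the r=4 cylinder (48.00 mm²), the r=8.5 cylinder at (14.5, 6.5) misses the remaining region (no effect); the 26.5×29.5 cube at (4.5, 0) misses the remaining region (no effect) — area = 48.00 mm². Checking containment: the cross-section at z = 12 is a subset of the cross-section at z = 0.2.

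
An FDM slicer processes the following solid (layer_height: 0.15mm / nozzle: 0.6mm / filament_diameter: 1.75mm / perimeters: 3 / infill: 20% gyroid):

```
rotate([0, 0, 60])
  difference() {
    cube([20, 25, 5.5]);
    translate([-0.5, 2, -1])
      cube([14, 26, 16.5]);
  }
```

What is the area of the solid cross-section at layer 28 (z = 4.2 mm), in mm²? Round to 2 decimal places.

At z = 4.2 mm: the 20×25 cube contributes its full rectangle (area 500.00 mm²); the 14×26 cube at (-0.5, 2) contributes its full rectangle (area 364.00 mm²); Subtracting the remaining from the first: starting from the 20×25 cube (500.00 mm²), the 14×26 cube at (-0.5, 2) partially overlaps it — only the 310.50 mm² overlap (of its 364.00 mm²) is removed, clipping the outline — area = 189.50 mm²; (whole slice rotated 60° about Z — lengths, areas and connectivity unchanged). Overall, the cross-section is a single solid region. Net area = 189.50 mm².

189.50 mm²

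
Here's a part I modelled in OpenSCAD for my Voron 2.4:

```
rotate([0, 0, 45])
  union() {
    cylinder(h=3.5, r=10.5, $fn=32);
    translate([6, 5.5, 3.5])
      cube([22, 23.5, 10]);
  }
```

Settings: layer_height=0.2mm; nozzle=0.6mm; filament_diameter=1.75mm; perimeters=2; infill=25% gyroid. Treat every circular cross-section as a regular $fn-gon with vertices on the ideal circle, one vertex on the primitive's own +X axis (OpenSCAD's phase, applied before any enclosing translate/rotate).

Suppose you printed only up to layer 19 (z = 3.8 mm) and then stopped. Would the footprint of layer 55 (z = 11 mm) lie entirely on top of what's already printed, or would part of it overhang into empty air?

entirely on top

Compare the two slices. At z = 3.8: the cylinder does not reach this height (z outside [0, 3.5]); the cube at (6, 5.5) is present — its section is the full 22×23.5 rectangle (area 517.00 mm²); Combining (union): only the 22×23.5 cube at (6, 5.5) is present, so the union is just that shape — area = 517.00 mm²; (whole slice rotated 45° about Z — lengths, areas and connectivity unchanged). At z = 11: the cylinder is not intersected at this z (z outside [0, 3.5]); the cube at (6, 5.5) (footprint 22×23.5) is included at this height (area 517.00 mm²); Merging all regions: only the 22×23.5 cube at (6, 5.5) is present, so the union is just that shape — area = 517.00 mm²; (rotated 45° about Z; rotation is an isometry so areas/perimeters/island counts are preserved). Checking containment: the cross-section at z = 11 is a subset of the cross-section at z = 3.8.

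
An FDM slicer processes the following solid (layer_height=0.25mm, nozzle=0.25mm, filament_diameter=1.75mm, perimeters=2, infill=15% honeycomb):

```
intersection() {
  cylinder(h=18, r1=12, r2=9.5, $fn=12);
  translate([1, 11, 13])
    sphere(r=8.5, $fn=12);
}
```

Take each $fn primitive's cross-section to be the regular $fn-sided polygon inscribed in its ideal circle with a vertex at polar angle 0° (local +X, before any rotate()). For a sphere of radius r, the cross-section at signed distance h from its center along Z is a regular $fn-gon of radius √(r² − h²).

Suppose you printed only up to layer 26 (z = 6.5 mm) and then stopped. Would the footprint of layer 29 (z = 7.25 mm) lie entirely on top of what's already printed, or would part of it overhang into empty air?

part overhangs

Compare the two slices. At z = 6.5: the cone contributes a regular 12-gon of circumradius 11.097 (interpolated between r1=12 and r2=9.5 at t=0.361) (area = (12/2)·11.097²·sin(360°/12) = 369.45 mm²); the r=8.5 sphere at (1, 11) contributes a regular 12-gon of circumradius √(8.5²−6.5²) = 5.477 (area = (12/2)·5.477²·sin(360°/12) = 90.00 mm²); Keeping only the common overlap: the r=8.5 sphere at (1, 11) partially overlaps the cone; clipping to the common part keeps 38.16 mm² — area = 38.16 mm². At z = 7.25: the cone contributes a regular 12-gon of circumradius 10.993 (interpolated between r1=12 and r2=9.5 at t=0.403) (area = (12/2)·10.993²·sin(360°/12) = 362.54 mm²); the r=8.5 sphere at (1, 11) slices to a regular 12-gon of circumradius 6.260 (√(r²−h²) with h=5.75 from center) (area = (12/2)·6.260²·sin(360°/12) = 117.56 mm²); After intersecting: the r=8.5 sphere at (1, 11) partially overlaps the cone; clipping to the common part keeps 48.15 mm² — area = 48.15 mm². Checking containment: at z = 7.25 the cross-section extends beyond the z = 6.5 cross-section by about 11.06 mm².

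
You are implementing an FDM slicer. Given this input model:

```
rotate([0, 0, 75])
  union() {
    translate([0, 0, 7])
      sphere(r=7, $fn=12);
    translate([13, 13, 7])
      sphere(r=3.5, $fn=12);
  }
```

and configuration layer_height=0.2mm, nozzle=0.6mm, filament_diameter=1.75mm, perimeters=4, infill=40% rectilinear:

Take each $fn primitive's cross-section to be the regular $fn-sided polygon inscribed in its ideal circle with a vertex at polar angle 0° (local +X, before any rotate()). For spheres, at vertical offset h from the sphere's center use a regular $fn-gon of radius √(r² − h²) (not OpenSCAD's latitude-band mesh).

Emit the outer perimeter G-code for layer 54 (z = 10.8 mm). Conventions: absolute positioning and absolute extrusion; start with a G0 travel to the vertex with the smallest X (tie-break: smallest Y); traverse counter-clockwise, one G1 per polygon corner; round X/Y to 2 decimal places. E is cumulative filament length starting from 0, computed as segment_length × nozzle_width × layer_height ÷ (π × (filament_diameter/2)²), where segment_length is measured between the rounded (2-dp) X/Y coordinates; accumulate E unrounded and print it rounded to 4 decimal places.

At z = 10.8 mm: the r=7 sphere contributes a regular 12-gon of circumradius √(7²−3.8²) = 5.879; the sphere at (13, 13) does not reach this height (|z−center|=3.800 > r=3.5); Taking the union: only the r=7 sphere is present, so the union is just that shape — 1 connected region; (whole slice rotated 75° about Z — lengths, areas and connectivity unchanged). The outline is a single polygon with 12 vertices. Extrusion per mm of travel: 0.6 × 0.2 / (π × 0.875²) = 0.049890. Accumulating E over each segment gives final E = 1.8225.

G0 X-5.68 Y-1.52 Z10.80
G1 X-4.16 Y-4.16 E0.1520
G1 X-1.52 Y-5.68 E0.3040
G1 X1.52 Y-5.68 E0.4556
G1 X4.16 Y-4.16 E0.6076
G1 X5.68 Y-1.52 E0.7596
G1 X5.68 Y1.52 E0.9113
G1 X4.16 Y4.16 E1.0632
G1 X1.52 Y5.68 E1.2152
G1 X-1.52 Y5.68 E1.3669
G1 X-4.16 Y4.16 E1.5189
G1 X-5.68 Y1.52 E1.6708
G1 X-5.68 Y-1.52 E1.8225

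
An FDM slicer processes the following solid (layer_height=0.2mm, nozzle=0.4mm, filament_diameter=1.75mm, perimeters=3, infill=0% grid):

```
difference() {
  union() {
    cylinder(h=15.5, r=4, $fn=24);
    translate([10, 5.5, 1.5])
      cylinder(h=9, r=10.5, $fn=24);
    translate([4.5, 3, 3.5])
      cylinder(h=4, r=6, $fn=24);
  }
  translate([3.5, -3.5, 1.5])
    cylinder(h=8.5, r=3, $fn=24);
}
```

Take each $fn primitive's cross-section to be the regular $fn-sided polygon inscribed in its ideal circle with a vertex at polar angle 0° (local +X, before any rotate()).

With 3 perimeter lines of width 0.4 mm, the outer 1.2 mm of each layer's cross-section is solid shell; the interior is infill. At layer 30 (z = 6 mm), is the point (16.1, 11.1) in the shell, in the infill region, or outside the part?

At z = 6 mm: the r=4 cylinder gives a regular 24-gon of circumradius 4 (constant along its height); the cylinder at (10, 5.5): section is a regular 24-gon, circumradius r=10.5; the r=6 cylinder at (4.5, 3) contributes a regular 24-gon of circumradius 6; Merging all regions: the regions partially overlap (shared area 125.55 mm²), so overlapping operands fuse into one piece — 1 connected region; the cylinder at (3.5, -3.5): section is a regular 24-gon, circumradius r=3; Subtracting the remaining from the first: starting from that combined region, the r=3 cylinder at (3.5, -3.5) partially overlaps it — only the 13.90 mm² overlap (of its 27.95 mm²) is removed, clipping the outline — 1 connected region. Overall, the cross-section is a single solid region. The nearest boundary edge runs (17.42, 12.92)→(19.09, 10.75); distance from the point to it = 2.16 mm. The point is inside the cross-section and 2.16 mm from the nearest boundary — more than the 1.2 mm shell width (3 × 0.4), so it's in the infill interior.

infill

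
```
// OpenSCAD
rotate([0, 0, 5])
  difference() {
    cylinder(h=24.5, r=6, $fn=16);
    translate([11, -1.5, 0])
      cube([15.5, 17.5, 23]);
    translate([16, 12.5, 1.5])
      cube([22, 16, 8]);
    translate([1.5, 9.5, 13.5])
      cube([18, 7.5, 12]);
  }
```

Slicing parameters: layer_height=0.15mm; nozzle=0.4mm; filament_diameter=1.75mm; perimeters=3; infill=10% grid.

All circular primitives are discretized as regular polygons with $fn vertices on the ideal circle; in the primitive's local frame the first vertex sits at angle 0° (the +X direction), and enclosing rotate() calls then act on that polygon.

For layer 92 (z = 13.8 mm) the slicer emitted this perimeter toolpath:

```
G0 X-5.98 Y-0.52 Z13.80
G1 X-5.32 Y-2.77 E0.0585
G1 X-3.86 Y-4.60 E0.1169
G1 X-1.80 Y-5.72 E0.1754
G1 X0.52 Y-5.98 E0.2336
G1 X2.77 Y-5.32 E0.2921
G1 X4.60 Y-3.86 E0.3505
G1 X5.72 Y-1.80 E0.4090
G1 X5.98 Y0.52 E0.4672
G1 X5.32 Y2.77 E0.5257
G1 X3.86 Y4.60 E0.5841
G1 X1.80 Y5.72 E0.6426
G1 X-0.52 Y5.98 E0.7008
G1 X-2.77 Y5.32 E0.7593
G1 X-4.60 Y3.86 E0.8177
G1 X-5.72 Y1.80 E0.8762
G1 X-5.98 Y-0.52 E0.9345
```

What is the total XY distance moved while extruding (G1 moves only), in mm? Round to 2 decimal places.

Sum the Euclidean lengths of each G1 segment: total = 37.46 mm.

37.46 mm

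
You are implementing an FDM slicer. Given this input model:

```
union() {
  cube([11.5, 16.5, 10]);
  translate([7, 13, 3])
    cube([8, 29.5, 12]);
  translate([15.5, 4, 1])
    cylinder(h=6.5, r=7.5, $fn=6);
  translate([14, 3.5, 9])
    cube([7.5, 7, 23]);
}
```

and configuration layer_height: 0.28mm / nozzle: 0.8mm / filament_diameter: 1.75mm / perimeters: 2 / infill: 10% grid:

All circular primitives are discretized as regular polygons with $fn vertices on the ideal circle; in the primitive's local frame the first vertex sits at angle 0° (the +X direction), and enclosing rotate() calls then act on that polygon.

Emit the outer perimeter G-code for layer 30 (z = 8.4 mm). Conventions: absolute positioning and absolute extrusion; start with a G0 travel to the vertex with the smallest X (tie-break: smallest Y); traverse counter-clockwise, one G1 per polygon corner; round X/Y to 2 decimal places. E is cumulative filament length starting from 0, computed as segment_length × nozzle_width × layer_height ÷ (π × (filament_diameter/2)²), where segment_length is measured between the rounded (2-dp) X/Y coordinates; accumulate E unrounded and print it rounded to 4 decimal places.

At z = 8.4 mm: the 11.5×16.5 cube contributes its full rectangle; the 8×29.5 cube at (7, 13) contributes its full rectangle; the cylinder at (15.5, 4) is absent (z outside [1, 7.5]); the cube at (14, 3.5) is absent (z outside [9, 32]); Taking the union: the regions partially overlap (shared area 15.75 mm²), so overlapping operands fuse into one piece — 1 connected region. The outline is a single polygon with 8 vertices. Extrusion per mm of travel: 0.8 × 0.28 / (π × 0.875²) = 0.093128. Accumulating E over each segment gives final E = 10.7098.

G0 X0.00 Y0.00 Z8.40
G1 X11.50 Y0.00 E1.0710
G1 X11.50 Y13.00 E2.2816
G1 X15.00 Y13.00 E2.6076
G1 X15.00 Y42.50 E5.3549
G1 X7.00 Y42.50 E6.0999
G1 X7.00 Y16.50 E8.5212
G1 X0.00 Y16.50 E9.1731
G1 X0.00 Y0.00 E10.7098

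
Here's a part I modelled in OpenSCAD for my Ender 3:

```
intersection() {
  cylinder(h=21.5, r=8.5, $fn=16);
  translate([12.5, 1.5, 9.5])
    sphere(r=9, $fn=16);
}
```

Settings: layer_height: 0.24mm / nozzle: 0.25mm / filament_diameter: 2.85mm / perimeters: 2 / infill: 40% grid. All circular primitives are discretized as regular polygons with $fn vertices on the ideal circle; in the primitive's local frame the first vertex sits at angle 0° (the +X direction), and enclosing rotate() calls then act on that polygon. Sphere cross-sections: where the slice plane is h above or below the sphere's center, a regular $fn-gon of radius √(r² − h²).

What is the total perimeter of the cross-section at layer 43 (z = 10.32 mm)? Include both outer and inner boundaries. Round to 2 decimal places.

At z = 10.32 mm: the r=8.5 cylinder gives a regular 16-gon of circumradius 8.5 (constant along its height) (perimeter = 2·16·8.500·sin(180°/16) = 53.06 mm); the r=9 sphere at (12.5, 1.5) slices to a regular 16-gon of circumradius 8.963 (√(r²−h²) with h=0.82 from center) (perimeter = 2·16·8.963·sin(180°/16) = 55.95 mm); Keeping only the common overlap: the r=9 sphere at (12.5, 1.5) partially overlaps the r=8.5 cylinder; clipping to the common part keeps 37.62 mm² — boundary = 26.00 mm. Overall, the cross-section is a single solid region. Total boundary length (outer) = 26.00 mm.

26.00 mm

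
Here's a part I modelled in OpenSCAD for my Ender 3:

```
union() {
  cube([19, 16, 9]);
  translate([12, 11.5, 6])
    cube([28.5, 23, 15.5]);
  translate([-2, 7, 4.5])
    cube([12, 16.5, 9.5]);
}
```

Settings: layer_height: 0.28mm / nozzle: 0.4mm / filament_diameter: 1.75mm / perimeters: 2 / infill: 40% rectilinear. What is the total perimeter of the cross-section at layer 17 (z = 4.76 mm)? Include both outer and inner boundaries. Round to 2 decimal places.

At z = 4.76 mm: the cube is present — its section is the full 19×16 rectangle (perimeter 70.00 mm); the cube at (12, 11.5) is absent (z outside [6, 21.5]); the cube at (-2, 7) is present — its section is the full 12×16.5 rectangle (perimeter 57.00 mm); Taking the union: the regions partially overlap (shared area 90.00 mm²), so the edge portions inside another operand are dropped and the merged outline is re-measured after clipping — boundary = 89.00 mm. Overall, the cross-section is a single solid region. Total boundary length (outer) = 89.00 mm.

89.00 mm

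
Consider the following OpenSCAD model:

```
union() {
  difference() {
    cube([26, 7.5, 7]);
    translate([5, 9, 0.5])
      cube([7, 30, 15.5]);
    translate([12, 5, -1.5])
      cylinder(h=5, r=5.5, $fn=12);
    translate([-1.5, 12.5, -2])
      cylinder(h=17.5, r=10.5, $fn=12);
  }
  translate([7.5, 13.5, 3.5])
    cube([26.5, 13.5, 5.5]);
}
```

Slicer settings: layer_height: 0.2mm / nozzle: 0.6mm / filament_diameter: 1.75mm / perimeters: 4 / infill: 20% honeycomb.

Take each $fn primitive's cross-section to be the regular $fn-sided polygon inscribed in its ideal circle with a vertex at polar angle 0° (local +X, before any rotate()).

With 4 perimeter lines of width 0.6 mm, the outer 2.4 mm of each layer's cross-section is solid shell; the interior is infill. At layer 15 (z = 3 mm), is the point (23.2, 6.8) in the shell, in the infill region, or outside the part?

shell

At z = 3 mm: the cube (footprint 26×7.5) is included at this height; the cube at (5, 9) is present — its section is the full 7×30 rectangle; the cylinder at (12, 5): section is a regular 12-gon, circumradius r=5.5; the r=10.5 cylinder at (-1.5, 12.5) gives a regular 12-gon of circumradius 10.5 (constant along its height); Taking the first minus the rest: starting from the 26×7.5 cube, the 7×30 cube at (5, 9) misses the remaining region (no effect); the r=5.5 cylinder at (12, 5) partially overlaps it — only the 70.27 mm² overlap (of its 90.75 mm²) is removed, clipping the outline; the r=10.5 cylinder at (-1.5, 12.5) partially overlaps it — only the 25.30 mm² overlap (of its 330.75 mm²) is removed, clipping the outline — 2 connected regions; the cube at (7.5, 13.5) is not intersected at this z (z outside [3.5, 9]); Combining (union): only the result so far is present, so the union is just that shape — 2 connected regions. Overall, the cross-section has 2 separate islands. The nearest boundary edge runs (16.83, 7.50)→(26.00, 7.50); distance from the point to it = 0.70 mm. (Shell/infill is judged within the island containing the point — the largest one.) The point is inside the cross-section, 0.70 mm from the nearest boundary — within the 2.4 mm shell band (4 × 0.6).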